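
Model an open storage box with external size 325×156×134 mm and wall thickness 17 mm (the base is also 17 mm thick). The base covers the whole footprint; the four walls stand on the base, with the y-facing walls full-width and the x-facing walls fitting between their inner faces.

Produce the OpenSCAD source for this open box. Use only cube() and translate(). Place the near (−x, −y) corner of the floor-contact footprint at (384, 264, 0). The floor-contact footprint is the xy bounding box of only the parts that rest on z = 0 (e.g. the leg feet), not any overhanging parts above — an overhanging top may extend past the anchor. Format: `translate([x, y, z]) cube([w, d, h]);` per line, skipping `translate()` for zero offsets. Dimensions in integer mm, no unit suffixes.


translate([384, 264, 0]) cube([325, 156, 17]);
translate([384, 264, 17]) cube([325, 17, 117]);
translate([384, 403, 17]) cube([325, 17, 117]);
translate([384, 281, 17]) cube([17, 122, 117]);
translate([692, 281, 17]) cube([17, 122, 117]);


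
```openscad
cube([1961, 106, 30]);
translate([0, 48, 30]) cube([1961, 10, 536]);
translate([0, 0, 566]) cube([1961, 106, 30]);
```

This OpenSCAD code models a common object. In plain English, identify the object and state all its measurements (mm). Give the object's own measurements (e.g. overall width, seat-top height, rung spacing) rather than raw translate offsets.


An I-beam lying along x, 1961 mm long. Overall section height 596 mm. Two flanges 106 mm wide (y) and 30 mm thick, one on the floor and one at the top; a web 10 mm thick runs between them, centred on the flange width.


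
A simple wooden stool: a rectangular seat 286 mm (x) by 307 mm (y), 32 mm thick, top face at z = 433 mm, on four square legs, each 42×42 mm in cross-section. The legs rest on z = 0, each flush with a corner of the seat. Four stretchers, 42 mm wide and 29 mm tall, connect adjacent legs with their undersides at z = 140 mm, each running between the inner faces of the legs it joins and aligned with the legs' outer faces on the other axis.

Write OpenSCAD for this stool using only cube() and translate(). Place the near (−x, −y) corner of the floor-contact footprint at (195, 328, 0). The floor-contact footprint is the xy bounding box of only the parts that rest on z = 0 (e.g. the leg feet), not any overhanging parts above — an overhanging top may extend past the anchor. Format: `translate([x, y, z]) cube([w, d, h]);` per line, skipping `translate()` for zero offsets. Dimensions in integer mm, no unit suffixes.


translate([195, 328, 401]) cube([286, 307, 32]);
translate([195, 328, 0]) cube([42, 42, 401]);
translate([439, 328, 0]) cube([42, 42, 401]);
translate([195, 593, 0]) cube([42, 42, 401]);
translate([439, 593, 0]) cube([42, 42, 401]);
translate([237, 328, 140]) cube([202, 42, 29]);
translate([237, 593, 140]) cube([202, 42, 29]);
translate([195, 370, 140]) cube([42, 223, 29]);
translate([439, 370, 140]) cube([42, 223, 29]);


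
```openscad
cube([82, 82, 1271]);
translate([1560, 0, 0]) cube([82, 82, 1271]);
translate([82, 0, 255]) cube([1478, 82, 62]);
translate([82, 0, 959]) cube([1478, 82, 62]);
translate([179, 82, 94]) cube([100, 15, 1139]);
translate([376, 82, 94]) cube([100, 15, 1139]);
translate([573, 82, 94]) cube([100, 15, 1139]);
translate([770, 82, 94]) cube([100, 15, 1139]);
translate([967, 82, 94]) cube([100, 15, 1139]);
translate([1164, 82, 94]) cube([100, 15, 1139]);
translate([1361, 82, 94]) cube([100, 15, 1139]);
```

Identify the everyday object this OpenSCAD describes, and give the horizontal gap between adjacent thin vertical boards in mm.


A fence section. The picket gap is 97 mm.

Two posts, two rails, 7 pickets — a fence section. Span 1478 mm holds 7 pickets of 100 mm with 8 equal gaps: ⌊(1478 − 7·100) / 8⌋ = 97 mm.


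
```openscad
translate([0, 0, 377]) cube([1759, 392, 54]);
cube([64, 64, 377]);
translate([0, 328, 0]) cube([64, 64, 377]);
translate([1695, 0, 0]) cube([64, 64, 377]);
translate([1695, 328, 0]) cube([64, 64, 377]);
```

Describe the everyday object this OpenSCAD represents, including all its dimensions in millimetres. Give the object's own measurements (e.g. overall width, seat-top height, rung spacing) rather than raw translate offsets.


A bench: a 1759×392 mm seat slab, 54 mm thick, top at z = 431 mm, on four 64×64 mm square legs flush with the seat corners and standing on z = 0.


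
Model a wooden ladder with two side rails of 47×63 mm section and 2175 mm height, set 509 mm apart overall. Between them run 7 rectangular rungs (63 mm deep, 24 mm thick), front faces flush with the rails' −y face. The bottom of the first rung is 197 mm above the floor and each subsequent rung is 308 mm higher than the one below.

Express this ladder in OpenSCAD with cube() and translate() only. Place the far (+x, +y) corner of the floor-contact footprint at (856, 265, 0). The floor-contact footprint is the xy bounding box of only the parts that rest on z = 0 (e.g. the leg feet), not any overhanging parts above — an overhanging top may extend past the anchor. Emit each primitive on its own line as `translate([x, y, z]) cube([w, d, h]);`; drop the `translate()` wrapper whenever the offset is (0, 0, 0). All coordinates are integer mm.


translate([347, 202, 0]) cube([47, 63, 2175]);
translate([809, 202, 0]) cube([47, 63, 2175]);
translate([394, 202, 197]) cube([415, 63, 24]);
translate([394, 202, 505]) cube([415, 63, 24]);
translate([394, 202, 813]) cube([415, 63, 24]);
translate([394, 202, 1121]) cube([415, 63, 24]);
translate([394, 202, 1429]) cube([415, 63, 24]);
translate([394, 202, 1737]) cube([415, 63, 24]);
translate([394, 202, 2045]) cube([415, 63, 24]);


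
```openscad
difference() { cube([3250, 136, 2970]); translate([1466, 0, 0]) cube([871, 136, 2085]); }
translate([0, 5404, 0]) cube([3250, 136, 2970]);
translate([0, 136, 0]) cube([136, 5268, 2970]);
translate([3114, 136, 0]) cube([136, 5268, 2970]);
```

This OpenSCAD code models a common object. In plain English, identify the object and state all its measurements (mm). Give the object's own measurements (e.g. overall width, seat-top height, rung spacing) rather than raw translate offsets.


A single room: four walls, each 2970 mm tall and 136 mm thick, enclosing an outside footprint 3250×5540 mm (x × y), no floor or roof. The front and back walls (−y and +y sides) run the full x-width; the side walls fit between their inner faces. A door opening 871 mm wide and 2085 mm tall is cut through the front wall from the floor up, its −x edge 1466 mm from the wall's −x end.


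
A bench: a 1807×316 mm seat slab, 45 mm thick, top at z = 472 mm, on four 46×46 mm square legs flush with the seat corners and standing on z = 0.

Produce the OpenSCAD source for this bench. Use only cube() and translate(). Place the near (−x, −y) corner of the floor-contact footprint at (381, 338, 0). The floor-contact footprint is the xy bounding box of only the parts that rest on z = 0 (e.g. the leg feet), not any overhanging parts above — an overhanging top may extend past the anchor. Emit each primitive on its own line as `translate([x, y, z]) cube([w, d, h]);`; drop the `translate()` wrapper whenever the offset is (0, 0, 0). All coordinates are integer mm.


translate([381, 338, 427]) cube([1807, 316, 45]);
translate([381, 338, 0]) cube([46, 46, 427]);
translate([381, 608, 0]) cube([46, 46, 427]);
translate([2142, 338, 0]) cube([46, 46, 427]);
translate([2142, 608, 0]) cube([46, 46, 427]);


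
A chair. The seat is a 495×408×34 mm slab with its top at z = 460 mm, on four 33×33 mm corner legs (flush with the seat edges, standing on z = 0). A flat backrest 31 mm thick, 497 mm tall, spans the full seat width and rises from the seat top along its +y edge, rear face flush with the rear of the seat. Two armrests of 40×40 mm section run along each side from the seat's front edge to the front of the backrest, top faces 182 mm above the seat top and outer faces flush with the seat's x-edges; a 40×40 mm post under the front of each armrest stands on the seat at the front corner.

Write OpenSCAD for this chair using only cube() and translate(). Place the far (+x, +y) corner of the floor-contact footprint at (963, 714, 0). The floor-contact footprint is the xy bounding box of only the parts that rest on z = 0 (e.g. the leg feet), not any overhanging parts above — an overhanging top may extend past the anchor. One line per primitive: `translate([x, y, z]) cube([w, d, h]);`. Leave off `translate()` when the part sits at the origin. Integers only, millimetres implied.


// leg_h = 460 - 34 = 426
// arm post h = 182 - 40 = 142
translate([468, 306, 426]) cube([495, 408, 34]);
translate([468, 306, 0]) cube([33, 33, 426]);
translate([930, 306, 0]) cube([33, 33, 426]);
translate([468, 681, 0]) cube([33, 33, 426]);
translate([930, 681, 0]) cube([33, 33, 426]);
translate([468, 683, 460]) cube([495, 31, 497]);
translate([468, 306, 602]) cube([40, 377, 40]);
translate([923, 306, 602]) cube([40, 377, 40]);
translate([468, 306, 460]) cube([40, 40, 142]);
translate([923, 306, 460]) cube([40, 40, 142]);


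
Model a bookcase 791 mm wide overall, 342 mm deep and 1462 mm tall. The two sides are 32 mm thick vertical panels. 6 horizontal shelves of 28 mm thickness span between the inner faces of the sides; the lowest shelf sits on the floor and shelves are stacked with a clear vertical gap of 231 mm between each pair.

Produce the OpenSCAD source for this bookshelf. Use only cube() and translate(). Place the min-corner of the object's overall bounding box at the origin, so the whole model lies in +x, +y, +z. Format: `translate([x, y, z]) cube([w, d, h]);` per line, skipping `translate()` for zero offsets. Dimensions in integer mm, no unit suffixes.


cube([32, 342, 1462]);
translate([759, 0, 0]) cube([32, 342, 1462]);
translate([32, 0, 0]) cube([727, 342, 28]);
translate([32, 0, 259]) cube([727, 342, 28]);
translate([32, 0, 518]) cube([727, 342, 28]);
translate([32, 0, 777]) cube([727, 342, 28]);
translate([32, 0, 1036]) cube([727, 342, 28]);
translate([32, 0, 1295]) cube([727, 342, 28]);


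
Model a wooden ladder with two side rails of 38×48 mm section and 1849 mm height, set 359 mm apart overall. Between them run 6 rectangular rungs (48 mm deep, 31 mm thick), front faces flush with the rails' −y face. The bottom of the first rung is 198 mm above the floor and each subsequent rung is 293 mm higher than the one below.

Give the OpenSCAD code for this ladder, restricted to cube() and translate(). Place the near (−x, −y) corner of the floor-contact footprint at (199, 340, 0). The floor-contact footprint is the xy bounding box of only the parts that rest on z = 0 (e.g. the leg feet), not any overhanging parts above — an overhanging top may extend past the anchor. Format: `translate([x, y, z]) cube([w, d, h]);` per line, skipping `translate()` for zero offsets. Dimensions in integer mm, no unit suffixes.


translate([199, 340, 0]) cube([38, 48, 1849]);
translate([520, 340, 0]) cube([38, 48, 1849]);
translate([237, 340, 198]) cube([283, 48, 31]);
translate([237, 340, 491]) cube([283, 48, 31]);
translate([237, 340, 784]) cube([283, 48, 31]);
translate([237, 340, 1077]) cube([283, 48, 31]);
translate([237, 340, 1370]) cube([283, 48, 31]);
translate([237, 340, 1663]) cube([283, 48, 31]);


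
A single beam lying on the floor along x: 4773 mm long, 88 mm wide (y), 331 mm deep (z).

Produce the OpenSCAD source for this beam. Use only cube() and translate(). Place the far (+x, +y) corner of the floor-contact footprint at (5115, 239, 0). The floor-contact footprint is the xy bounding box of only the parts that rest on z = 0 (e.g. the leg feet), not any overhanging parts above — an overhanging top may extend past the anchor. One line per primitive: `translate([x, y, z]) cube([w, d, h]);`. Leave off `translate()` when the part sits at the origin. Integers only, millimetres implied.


translate([342, 151, 0]) cube([4773, 88, 331]);


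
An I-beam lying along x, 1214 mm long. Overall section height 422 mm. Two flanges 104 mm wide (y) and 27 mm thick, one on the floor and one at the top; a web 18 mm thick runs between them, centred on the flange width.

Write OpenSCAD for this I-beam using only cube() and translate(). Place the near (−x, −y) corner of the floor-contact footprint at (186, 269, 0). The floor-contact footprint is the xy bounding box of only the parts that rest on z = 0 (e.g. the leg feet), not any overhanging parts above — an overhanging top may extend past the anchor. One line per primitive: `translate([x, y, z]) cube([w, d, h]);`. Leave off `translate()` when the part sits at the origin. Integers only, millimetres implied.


translate([186, 269, 0]) cube([1214, 104, 27]);
translate([186, 312, 27]) cube([1214, 18, 368]);
translate([186, 269, 395]) cube([1214, 104, 27]);


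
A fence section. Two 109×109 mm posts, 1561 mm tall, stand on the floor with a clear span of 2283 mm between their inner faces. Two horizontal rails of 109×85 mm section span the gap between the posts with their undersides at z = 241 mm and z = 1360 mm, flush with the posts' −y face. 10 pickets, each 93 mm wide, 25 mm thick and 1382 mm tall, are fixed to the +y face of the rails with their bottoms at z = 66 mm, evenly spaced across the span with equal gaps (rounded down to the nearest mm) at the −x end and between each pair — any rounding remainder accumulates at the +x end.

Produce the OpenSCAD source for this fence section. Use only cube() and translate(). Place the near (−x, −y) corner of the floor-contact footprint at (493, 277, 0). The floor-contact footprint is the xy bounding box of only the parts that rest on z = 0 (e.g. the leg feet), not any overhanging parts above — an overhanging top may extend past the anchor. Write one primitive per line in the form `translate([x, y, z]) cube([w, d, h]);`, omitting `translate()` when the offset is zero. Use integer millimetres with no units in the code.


translate([493, 277, 0]) cube([109, 109, 1561]);
translate([2885, 277, 0]) cube([109, 109, 1561]);
translate([602, 277, 241]) cube([2283, 109, 85]);
translate([602, 277, 1360]) cube([2283, 109, 85]);
translate([725, 386, 66]) cube([93, 25, 1382]);
translate([941, 386, 66]) cube([93, 25, 1382]);
translate([1157, 386, 66]) cube([93, 25, 1382]);
translate([1373, 386, 66]) cube([93, 25, 1382]);
translate([1589, 386, 66]) cube([93, 25, 1382]);
translate([1805, 386, 66]) cube([93, 25, 1382]);
translate([2021, 386, 66]) cube([93, 25, 1382]);
translate([2237, 386, 66]) cube([93, 25, 1382]);
translate([2453, 386, 66]) cube([93, 25, 1382]);
translate([2669, 386, 66]) cube([93, 25, 1382]);


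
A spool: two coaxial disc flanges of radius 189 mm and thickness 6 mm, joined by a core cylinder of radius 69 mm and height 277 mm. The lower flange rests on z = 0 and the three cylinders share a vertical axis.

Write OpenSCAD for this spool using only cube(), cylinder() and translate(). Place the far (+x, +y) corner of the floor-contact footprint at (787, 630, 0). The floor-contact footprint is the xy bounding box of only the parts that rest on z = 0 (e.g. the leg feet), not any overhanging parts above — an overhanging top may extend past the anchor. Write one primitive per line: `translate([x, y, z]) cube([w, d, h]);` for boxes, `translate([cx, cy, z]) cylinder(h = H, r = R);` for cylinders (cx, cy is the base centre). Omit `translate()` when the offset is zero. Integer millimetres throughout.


translate([598, 441, 0]) cylinder(h = 6, r = 189);
translate([598, 441, 6]) cylinder(h = 277, r = 69);
translate([598, 441, 283]) cylinder(h = 6, r = 189);


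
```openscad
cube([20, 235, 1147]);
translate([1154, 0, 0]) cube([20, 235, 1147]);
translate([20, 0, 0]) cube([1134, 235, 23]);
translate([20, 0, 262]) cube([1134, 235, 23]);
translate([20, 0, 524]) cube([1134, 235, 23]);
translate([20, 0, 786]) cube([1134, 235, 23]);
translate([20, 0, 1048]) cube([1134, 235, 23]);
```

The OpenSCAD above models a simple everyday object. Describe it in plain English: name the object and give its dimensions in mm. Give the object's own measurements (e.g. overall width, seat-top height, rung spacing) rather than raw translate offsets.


An open bookshelf. Two side panels, each 20 mm thick, 235 mm deep and 1147 mm tall, stand 1174 mm apart (outside-to-outside). Between them sit 5 shelves, each 23 mm thick and 235 mm deep, spanning the full gap between the sides. The bottom shelf rests on the floor (its underside at z = 0) and the clear gap between one shelf's top and the next shelf's underside is 239 mm.


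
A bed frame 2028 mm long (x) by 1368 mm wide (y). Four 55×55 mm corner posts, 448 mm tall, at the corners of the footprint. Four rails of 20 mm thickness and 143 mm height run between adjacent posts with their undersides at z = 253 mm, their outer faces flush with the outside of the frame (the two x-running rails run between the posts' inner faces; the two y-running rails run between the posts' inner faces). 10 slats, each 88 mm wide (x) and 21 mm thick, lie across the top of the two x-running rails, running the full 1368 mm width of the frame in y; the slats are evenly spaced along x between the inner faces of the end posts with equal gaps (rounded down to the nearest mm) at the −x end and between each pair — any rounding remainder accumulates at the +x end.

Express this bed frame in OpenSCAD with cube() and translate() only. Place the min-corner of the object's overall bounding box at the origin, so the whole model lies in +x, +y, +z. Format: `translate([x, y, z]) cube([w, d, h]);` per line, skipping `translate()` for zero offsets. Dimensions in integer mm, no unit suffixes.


cube([55, 55, 448]);
translate([0, 1313, 0]) cube([55, 55, 448]);
translate([1973, 0, 0]) cube([55, 55, 448]);
translate([1973, 1313, 0]) cube([55, 55, 448]);
translate([55, 0, 253]) cube([1918, 20, 143]);
translate([55, 1348, 253]) cube([1918, 20, 143]);
translate([0, 55, 253]) cube([20, 1258, 143]);
translate([2008, 55, 253]) cube([20, 1258, 143]);
translate([149, 0, 396]) cube([88, 1368, 21]);
translate([331, 0, 396]) cube([88, 1368, 21]);
translate([513, 0, 396]) cube([88, 1368, 21]);
translate([695, 0, 396]) cube([88, 1368, 21]);
translate([877, 0, 396]) cube([88, 1368, 21]);
translate([1059, 0, 396]) cube([88, 1368, 21]);
translate([1241, 0, 396]) cube([88, 1368, 21]);
translate([1423, 0, 396]) cube([88, 1368, 21]);
translate([1605, 0, 396]) cube([88, 1368, 21]);
translate([1787, 0, 396]) cube([88, 1368, 21]);


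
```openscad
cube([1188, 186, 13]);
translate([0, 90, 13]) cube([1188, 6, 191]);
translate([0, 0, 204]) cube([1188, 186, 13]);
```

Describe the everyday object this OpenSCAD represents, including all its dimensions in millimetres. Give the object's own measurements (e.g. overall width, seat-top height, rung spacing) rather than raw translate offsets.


An I-beam lying along x, 1188 mm long. Overall section height 217 mm. Two flanges 186 mm wide (y) and 13 mm thick, one on the floor and one at the top; a web 6 mm thick runs between them, centred on the flange width.


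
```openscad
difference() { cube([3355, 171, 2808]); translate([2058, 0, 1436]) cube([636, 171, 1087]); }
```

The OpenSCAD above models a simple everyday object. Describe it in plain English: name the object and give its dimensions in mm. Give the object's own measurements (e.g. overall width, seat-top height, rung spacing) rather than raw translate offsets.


A wall 3355 mm long (x), 171 mm thick (y), 2808 mm tall, with a rectangular window opening cut through it. The opening is 636 mm wide and 1087 mm tall; its sill is at z = 1436 mm and its near (−x) edge is 2058 mm from the wall's −x end. The opening passes through the full wall thickness.


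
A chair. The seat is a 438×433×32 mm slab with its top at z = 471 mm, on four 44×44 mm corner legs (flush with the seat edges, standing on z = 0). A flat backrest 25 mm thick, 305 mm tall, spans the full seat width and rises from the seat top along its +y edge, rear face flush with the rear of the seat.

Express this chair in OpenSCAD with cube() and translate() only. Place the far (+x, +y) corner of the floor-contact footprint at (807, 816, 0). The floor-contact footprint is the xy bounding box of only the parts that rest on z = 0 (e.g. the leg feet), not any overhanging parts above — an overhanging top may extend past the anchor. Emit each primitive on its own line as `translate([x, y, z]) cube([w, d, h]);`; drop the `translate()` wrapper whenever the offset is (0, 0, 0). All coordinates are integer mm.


translate([369, 383, 439]) cube([438, 433, 32]);
translate([369, 383, 0]) cube([44, 44, 439]);
translate([763, 383, 0]) cube([44, 44, 439]);
translate([369, 772, 0]) cube([44, 44, 439]);
translate([763, 772, 0]) cube([44, 44, 439]);
translate([369, 791, 471]) cube([438, 25, 305]);


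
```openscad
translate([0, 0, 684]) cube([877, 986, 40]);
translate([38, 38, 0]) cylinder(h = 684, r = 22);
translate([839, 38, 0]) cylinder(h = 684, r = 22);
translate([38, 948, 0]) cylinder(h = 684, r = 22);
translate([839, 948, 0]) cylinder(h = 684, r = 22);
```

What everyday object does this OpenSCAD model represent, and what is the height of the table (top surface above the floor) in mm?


A table. The table height is 724 mm.

A 877×986×40 slab sits at z = 684 on four Ø44 mm round legs — a table. The top surface is at 684 + 40 = 724 mm.


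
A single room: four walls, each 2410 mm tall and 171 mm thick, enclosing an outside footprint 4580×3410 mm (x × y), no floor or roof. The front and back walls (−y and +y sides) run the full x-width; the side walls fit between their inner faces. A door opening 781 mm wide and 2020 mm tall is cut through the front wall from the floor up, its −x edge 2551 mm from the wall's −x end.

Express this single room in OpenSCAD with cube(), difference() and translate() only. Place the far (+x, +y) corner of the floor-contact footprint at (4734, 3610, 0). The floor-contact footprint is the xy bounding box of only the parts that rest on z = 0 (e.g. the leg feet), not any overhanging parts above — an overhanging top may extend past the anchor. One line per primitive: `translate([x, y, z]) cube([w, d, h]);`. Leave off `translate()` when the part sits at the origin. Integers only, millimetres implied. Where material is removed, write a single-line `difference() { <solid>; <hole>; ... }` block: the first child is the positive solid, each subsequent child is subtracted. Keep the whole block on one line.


difference() { translate([154, 200, 0]) cube([4580, 171, 2410]); translate([2705, 200, 0]) cube([781, 171, 2020]); }
translate([154, 3439, 0]) cube([4580, 171, 2410]);
translate([154, 371, 0]) cube([171, 3068, 2410]);
translate([4563, 371, 0]) cube([171, 3068, 2410]);


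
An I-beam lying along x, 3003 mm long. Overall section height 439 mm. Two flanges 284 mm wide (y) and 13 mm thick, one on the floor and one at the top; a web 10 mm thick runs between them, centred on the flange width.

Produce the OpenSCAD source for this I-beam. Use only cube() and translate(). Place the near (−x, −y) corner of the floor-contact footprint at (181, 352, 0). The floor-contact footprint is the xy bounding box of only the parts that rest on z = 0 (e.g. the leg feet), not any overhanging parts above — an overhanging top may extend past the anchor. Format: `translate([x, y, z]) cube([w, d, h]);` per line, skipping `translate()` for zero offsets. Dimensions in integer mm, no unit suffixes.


translate([181, 352, 0]) cube([3003, 284, 13]);
translate([181, 489, 13]) cube([3003, 10, 413]);
translate([181, 352, 426]) cube([3003, 284, 13]);


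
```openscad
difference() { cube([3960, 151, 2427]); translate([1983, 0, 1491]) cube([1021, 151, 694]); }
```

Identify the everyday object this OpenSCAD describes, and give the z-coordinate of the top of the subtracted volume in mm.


A wall with a window opening. The window head height is 2185 mm.

A wall with a rectangular opening subtracted — a window. Sill at z = 1491, opening 694 mm tall, so the head is at 1491 + 694 = 2185 mm.


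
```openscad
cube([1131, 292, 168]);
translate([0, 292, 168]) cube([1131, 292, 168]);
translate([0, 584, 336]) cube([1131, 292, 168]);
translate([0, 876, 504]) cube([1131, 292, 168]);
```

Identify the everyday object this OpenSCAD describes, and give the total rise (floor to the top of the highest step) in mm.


A staircase. The total rise is 672 mm.

4 identical blocks, each offset up and back from the previous — a staircase. Each step is 168 mm tall and there are 4 of them, so the total rise is 4 × 168 = 672 mm.


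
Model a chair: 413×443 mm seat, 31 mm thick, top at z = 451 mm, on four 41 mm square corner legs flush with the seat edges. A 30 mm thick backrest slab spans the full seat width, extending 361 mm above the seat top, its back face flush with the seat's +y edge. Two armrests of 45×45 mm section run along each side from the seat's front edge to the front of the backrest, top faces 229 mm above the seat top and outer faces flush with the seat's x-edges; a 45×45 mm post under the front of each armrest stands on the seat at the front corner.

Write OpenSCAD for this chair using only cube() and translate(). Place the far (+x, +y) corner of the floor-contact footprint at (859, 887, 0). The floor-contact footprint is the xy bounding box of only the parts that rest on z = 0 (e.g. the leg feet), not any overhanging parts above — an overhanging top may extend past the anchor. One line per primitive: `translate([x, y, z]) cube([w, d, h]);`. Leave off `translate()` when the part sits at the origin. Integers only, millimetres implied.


translate([446, 444, 420]) cube([413, 443, 31]);
translate([446, 444, 0]) cube([41, 41, 420]);
translate([818, 444, 0]) cube([41, 41, 420]);
translate([446, 846, 0]) cube([41, 41, 420]);
translate([818, 846, 0]) cube([41, 41, 420]);
translate([446, 857, 451]) cube([413, 30, 361]);
translate([446, 444, 635]) cube([45, 413, 45]);
translate([814, 444, 635]) cube([45, 413, 45]);
translate([446, 444, 451]) cube([45, 45, 184]);
translate([814, 444, 451]) cube([45, 45, 184]);


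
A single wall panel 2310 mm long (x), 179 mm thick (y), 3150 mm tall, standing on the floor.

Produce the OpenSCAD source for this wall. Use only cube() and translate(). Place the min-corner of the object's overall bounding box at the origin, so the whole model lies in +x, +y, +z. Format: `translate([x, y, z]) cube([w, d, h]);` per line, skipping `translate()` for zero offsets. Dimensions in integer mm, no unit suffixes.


cube([2310, 179, 3150]);


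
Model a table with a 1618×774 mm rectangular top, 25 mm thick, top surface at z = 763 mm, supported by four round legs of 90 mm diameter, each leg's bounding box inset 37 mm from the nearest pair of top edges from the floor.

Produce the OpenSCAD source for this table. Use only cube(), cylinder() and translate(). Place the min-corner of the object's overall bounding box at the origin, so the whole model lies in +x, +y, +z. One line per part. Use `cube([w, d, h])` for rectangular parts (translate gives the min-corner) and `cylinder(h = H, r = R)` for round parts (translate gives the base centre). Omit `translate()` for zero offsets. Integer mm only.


translate([0, 0, 738]) cube([1618, 774, 25]);
translate([82, 82, 0]) cylinder(h = 738, r = 45);
translate([1536, 82, 0]) cylinder(h = 738, r = 45);
translate([82, 692, 0]) cylinder(h = 738, r = 45);
translate([1536, 692, 0]) cylinder(h = 738, r = 45);


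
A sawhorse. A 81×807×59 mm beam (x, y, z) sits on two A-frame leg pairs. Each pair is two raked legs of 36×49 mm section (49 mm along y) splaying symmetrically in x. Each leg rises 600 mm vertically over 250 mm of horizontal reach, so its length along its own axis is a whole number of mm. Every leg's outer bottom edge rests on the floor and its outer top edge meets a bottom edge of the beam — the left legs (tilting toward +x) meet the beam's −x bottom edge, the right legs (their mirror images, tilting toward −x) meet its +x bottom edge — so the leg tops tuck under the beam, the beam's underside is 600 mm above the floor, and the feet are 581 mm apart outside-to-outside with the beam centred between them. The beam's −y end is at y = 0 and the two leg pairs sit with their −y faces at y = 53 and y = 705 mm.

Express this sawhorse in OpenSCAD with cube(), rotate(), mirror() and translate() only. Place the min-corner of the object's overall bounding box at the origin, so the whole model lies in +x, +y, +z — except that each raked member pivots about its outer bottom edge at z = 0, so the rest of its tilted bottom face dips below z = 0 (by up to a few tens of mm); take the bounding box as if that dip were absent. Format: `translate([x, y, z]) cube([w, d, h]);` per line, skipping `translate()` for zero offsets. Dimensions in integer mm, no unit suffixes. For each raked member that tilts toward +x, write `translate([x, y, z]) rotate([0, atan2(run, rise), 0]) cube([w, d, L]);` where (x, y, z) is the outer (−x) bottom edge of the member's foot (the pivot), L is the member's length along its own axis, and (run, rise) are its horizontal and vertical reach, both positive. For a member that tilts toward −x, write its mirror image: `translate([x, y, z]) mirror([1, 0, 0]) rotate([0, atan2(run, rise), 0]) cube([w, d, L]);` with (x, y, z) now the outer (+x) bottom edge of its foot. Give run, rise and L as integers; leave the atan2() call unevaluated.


translate([250, 0, 600]) cube([81, 807, 59]);
translate([0, 53, 0]) rotate([0, atan2(250, 600), 0]) cube([36, 49, 650]);
translate([581, 53, 0]) mirror([1, 0, 0]) rotate([0, atan2(250, 600), 0]) cube([36, 49, 650]);
translate([0, 705, 0]) rotate([0, atan2(250, 600), 0]) cube([36, 49, 650]);
translate([581, 705, 0]) mirror([1, 0, 0]) rotate([0, atan2(250, 600), 0]) cube([36, 49, 650]);


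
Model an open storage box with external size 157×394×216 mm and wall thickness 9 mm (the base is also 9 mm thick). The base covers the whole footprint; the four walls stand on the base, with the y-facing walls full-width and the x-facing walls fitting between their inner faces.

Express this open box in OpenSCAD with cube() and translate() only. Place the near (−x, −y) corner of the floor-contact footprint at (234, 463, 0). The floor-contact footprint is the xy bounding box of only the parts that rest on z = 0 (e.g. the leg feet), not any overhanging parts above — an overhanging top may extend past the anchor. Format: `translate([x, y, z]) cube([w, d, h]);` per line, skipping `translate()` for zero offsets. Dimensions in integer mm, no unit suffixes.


translate([234, 463, 0]) cube([157, 394, 9]);
translate([234, 463, 9]) cube([157, 9, 207]);
translate([234, 848, 9]) cube([157, 9, 207]);
translate([234, 472, 9]) cube([9, 376, 207]);
translate([382, 472, 9]) cube([9, 376, 207]);


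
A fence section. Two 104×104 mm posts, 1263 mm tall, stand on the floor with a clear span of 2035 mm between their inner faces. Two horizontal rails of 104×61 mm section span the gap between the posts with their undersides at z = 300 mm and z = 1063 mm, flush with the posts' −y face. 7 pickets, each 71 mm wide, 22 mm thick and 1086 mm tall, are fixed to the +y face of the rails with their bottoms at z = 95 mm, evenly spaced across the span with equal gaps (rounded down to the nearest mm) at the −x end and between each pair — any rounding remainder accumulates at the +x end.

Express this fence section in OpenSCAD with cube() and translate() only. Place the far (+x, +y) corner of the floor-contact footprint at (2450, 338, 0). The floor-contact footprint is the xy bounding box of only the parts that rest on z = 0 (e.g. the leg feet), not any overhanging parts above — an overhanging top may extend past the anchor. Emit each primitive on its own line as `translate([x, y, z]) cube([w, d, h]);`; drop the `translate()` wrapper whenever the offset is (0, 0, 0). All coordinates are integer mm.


translate([207, 234, 0]) cube([104, 104, 1263]);
translate([2346, 234, 0]) cube([104, 104, 1263]);
translate([311, 234, 300]) cube([2035, 104, 61]);
translate([311, 234, 1063]) cube([2035, 104, 61]);
translate([503, 338, 95]) cube([71, 22, 1086]);
translate([766, 338, 95]) cube([71, 22, 1086]);
translate([1029, 338, 95]) cube([71, 22, 1086]);
translate([1292, 338, 95]) cube([71, 22, 1086]);
translate([1555, 338, 95]) cube([71, 22, 1086]);
translate([1818, 338, 95]) cube([71, 22, 1086]);
translate([2081, 338, 95]) cube([71, 22, 1086]);


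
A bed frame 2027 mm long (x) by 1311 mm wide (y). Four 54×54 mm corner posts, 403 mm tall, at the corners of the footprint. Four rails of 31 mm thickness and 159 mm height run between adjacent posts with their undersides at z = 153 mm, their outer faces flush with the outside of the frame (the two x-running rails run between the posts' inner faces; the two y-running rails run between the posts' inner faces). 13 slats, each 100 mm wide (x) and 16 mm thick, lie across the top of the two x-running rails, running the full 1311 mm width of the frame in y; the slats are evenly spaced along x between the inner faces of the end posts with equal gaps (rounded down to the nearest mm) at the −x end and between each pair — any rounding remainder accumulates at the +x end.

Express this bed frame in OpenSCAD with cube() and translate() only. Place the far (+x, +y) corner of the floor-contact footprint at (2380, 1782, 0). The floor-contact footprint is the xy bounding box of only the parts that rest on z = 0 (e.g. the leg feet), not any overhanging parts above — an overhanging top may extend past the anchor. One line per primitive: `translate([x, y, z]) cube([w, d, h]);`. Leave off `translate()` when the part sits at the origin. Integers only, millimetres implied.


translate([353, 471, 0]) cube([54, 54, 403]);
translate([353, 1728, 0]) cube([54, 54, 403]);
translate([2326, 471, 0]) cube([54, 54, 403]);
translate([2326, 1728, 0]) cube([54, 54, 403]);
translate([407, 471, 153]) cube([1919, 31, 159]);
translate([407, 1751, 153]) cube([1919, 31, 159]);
translate([353, 525, 153]) cube([31, 1203, 159]);
translate([2349, 525, 153]) cube([31, 1203, 159]);
translate([451, 471, 312]) cube([100, 1311, 16]);
translate([595, 471, 312]) cube([100, 1311, 16]);
translate([739, 471, 312]) cube([100, 1311, 16]);
translate([883, 471, 312]) cube([100, 1311, 16]);
translate([1027, 471, 312]) cube([100, 1311, 16]);
translate([1171, 471, 312]) cube([100, 1311, 16]);
translate([1315, 471, 312]) cube([100, 1311, 16]);
translate([1459, 471, 312]) cube([100, 1311, 16]);
translate([1603, 471, 312]) cube([100, 1311, 16]);
translate([1747, 471, 312]) cube([100, 1311, 16]);
translate([1891, 471, 312]) cube([100, 1311, 16]);
translate([2035, 471, 312]) cube([100, 1311, 16]);
translate([2179, 471, 312]) cube([100, 1311, 16]);


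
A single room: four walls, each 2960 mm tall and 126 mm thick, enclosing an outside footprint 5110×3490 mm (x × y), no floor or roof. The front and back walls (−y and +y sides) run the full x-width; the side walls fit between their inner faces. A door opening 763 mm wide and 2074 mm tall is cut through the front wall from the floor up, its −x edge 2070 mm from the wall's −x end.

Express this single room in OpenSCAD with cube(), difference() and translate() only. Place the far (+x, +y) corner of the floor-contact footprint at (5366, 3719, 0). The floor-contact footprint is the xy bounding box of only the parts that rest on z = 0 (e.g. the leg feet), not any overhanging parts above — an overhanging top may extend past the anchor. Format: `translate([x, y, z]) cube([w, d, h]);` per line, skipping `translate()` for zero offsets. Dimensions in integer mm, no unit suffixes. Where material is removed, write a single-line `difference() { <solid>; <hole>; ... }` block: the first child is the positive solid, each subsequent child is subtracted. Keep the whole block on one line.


difference() { translate([256, 229, 0]) cube([5110, 126, 2960]); translate([2326, 229, 0]) cube([763, 126, 2074]); }
translate([256, 3593, 0]) cube([5110, 126, 2960]);
translate([256, 355, 0]) cube([126, 3238, 2960]);
translate([5240, 355, 0]) cube([126, 3238, 2960]);


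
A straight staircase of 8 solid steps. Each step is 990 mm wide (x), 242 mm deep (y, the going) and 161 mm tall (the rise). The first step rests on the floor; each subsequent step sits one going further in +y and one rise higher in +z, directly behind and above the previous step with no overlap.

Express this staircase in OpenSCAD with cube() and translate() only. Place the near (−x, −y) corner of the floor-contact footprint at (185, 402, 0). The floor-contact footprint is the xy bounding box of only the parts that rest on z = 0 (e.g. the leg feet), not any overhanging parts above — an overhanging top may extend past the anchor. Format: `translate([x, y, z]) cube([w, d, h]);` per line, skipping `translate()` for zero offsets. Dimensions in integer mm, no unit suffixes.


translate([185, 402, 0]) cube([990, 242, 161]);
translate([185, 644, 161]) cube([990, 242, 161]);
translate([185, 886, 322]) cube([990, 242, 161]);
translate([185, 1128, 483]) cube([990, 242, 161]);
translate([185, 1370, 644]) cube([990, 242, 161]);
translate([185, 1612, 805]) cube([990, 242, 161]);
translate([185, 1854, 966]) cube([990, 242, 161]);
translate([185, 2096, 1127]) cube([990, 242, 161]);


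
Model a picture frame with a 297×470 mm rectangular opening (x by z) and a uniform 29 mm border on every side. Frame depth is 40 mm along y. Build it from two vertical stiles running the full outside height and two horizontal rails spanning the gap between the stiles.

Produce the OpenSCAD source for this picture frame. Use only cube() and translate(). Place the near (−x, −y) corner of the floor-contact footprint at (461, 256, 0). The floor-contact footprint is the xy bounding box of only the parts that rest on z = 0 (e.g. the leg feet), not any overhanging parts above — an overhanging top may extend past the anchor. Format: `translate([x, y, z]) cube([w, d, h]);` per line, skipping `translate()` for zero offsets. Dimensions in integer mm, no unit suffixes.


translate([461, 256, 0]) cube([29, 40, 528]);
translate([787, 256, 0]) cube([29, 40, 528]);
translate([490, 256, 0]) cube([297, 40, 29]);
translate([490, 256, 499]) cube([297, 40, 29]);


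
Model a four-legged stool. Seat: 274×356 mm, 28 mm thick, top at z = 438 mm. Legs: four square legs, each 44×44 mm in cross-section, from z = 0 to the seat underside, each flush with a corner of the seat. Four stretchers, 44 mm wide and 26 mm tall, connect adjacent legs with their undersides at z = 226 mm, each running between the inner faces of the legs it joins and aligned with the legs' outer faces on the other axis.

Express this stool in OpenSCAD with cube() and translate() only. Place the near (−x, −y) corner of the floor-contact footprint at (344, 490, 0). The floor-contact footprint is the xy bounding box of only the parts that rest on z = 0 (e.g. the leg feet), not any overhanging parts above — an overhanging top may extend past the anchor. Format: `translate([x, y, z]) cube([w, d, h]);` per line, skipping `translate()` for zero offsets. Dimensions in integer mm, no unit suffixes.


translate([344, 490, 410]) cube([274, 356, 28]);
translate([344, 490, 0]) cube([44, 44, 410]);
translate([574, 490, 0]) cube([44, 44, 410]);
translate([344, 802, 0]) cube([44, 44, 410]);
translate([574, 802, 0]) cube([44, 44, 410]);
translate([388, 490, 226]) cube([186, 44, 26]);
translate([388, 802, 226]) cube([186, 44, 26]);
translate([344, 534, 226]) cube([44, 268, 26]);
translate([574, 534, 226]) cube([44, 268, 26]);


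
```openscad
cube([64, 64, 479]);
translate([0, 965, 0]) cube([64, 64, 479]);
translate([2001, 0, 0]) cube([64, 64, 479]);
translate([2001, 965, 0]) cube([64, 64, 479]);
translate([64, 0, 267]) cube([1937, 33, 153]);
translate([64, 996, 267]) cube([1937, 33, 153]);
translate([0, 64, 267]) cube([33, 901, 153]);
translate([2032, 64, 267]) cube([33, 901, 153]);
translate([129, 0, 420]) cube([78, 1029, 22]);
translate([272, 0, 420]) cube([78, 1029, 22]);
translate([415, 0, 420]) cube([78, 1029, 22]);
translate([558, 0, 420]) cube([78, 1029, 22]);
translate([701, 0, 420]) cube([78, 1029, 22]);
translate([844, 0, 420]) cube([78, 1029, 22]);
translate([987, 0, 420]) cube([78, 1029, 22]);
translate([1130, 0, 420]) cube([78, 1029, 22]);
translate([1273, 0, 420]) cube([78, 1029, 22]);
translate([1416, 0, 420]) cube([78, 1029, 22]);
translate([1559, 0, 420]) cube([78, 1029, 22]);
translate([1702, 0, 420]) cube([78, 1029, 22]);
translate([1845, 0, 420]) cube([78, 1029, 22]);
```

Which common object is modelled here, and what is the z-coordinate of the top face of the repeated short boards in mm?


A bed frame. The slat-top height is 442 mm.

Four posts, four rails, and a row of slats — a bed frame. Slats sit on the rails at z = 267 + 153 = 420; with slat thickness 22, the top is 442 mm.
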